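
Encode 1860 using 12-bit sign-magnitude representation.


Sign bit: 0 (positive)
Magnitude: 1860 = 11101000100
= 011101000100


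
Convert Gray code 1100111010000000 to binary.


Gray code: 1100111010000000
MSB stays the same: 1
Each subsequent bit = prev_binary XOR current_gray:
  B[1] = 1 XOR 1 = 0
  B[2] = 0 XOR 0 = 0
  B[3] = 0 XOR 0 = 0
  B[4] = 0 XOR 1 = 1
  B[5] = 1 XOR 1 = 0
  B[6] = 0 XOR 1 = 1
  B[7] = 1 XOR 0 = 1
  B[8] = 1 XOR 1 = 0
  B[9] = 0 XOR 0 = 0
  B[10] = 0 XOR 0 = 0
  B[11] = 0 XOR 0 = 0
  B[12] = 0 XOR 0 = 0
  B[13] = 0 XOR 0 = 0
  B[14] = 0 XOR 0 = 0
  B[15] = 0 XOR 0 = 0
= 1000101100000000 (35584 decimal)


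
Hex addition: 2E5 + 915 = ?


Align and add column by column (LSB to MSB, each column mod 16 with carry):
  02E5
+ 0915
  ----
  col 0: 5(5) + 5(5) + 0 (carry in) = 10 → A(10), carry out 0
  col 1: E(14) + 1(1) + 0 (carry in) = 15 → F(15), carry out 0
  col 2: 2(2) + 9(9) + 0 (carry in) = 11 → B(11), carry out 0
  col 3: 0(0) + 0(0) + 0 (carry in) = 0 → 0(0), carry out 0
Reading digits MSB→LSB: 0BFA
Strip leading zeros: BFA
= 0xBFA


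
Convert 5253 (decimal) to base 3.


Divide by 3 repeatedly:
5253 ÷ 3 = 1751 remainder 0
1751 ÷ 3 = 583 remainder 2
583 ÷ 3 = 194 remainder 1
194 ÷ 3 = 64 remainder 2
64 ÷ 3 = 21 remainder 1
21 ÷ 3 = 7 remainder 0
7 ÷ 3 = 2 remainder 1
2 ÷ 3 = 0 remainder 2
Reading remainders bottom-up:
= 21012120


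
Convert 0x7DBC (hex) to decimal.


Positional values:
Position 0: C × 16^0 = 12 × 1 = 12
Position 1: B × 16^1 = 11 × 16 = 176
Position 2: D × 16^2 = 13 × 256 = 3328
Position 3: 7 × 16^3 = 7 × 4096 = 28672
Sum = 12 + 176 + 3328 + 28672
= 32188


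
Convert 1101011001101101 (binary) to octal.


Group into 3-bit groups: 001101011001101101
  001 = 1
  101 = 5
  011 = 3
  001 = 1
  101 = 5
  101 = 5
= 0o153155


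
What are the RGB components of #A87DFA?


Hex: #A87DFA
R = A8₁₆ = 168
G = 7D₁₆ = 125
B = FA₁₆ = 250
= RGB(168, 125, 250)


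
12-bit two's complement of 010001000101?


Original: 010001000101
Step 1 - Invert all bits: 101110111010
Step 2 - Add 1: 101110111010 + 1
= 101110111011 (represents -1093)


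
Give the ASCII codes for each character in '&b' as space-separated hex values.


String: '&b'  (2 characters)
Per-character ASCII lookup:
  '&': special character: '&' = 38 → 0x26
  'b': lowercase starts at 97: 'b' = 97 + 1 = 98 → 0x62
= 0x26 0x62


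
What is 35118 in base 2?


Divide by 2 repeatedly:
35118 ÷ 2 = 17559 remainder 0
17559 ÷ 2 = 8779 remainder 1
8779 ÷ 2 = 4389 remainder 1
4389 ÷ 2 = 2194 remainder 1
2194 ÷ 2 = 1097 remainder 0
1097 ÷ 2 = 548 remainder 1
548 ÷ 2 = 274 remainder 0
274 ÷ 2 = 137 remainder 0
137 ÷ 2 = 68 remainder 1
68 ÷ 2 = 34 remainder 0
34 ÷ 2 = 17 remainder 0
17 ÷ 2 = 8 remainder 1
8 ÷ 2 = 4 remainder 0
4 ÷ 2 = 2 remainder 0
2 ÷ 2 = 1 remainder 0
1 ÷ 2 = 0 remainder 1
Reading remainders bottom-up:
= 1000100100101110


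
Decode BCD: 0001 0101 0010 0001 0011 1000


Each 4-bit group → digit:
  0001 → 1
  0101 → 5
  0010 → 2
  0001 → 1
  0011 → 3
  1000 → 8
= 152138


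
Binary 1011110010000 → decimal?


Positional values:
Bit 4: 1 × 2^4 = 16
Bit 7: 1 × 2^7 = 128
Bit 8: 1 × 2^8 = 256
Bit 9: 1 × 2^9 = 512
Bit 10: 1 × 2^10 = 1024
Bit 12: 1 × 2^12 = 4096
Sum = 16 + 128 + 256 + 512 + 1024 + 4096
= 6032


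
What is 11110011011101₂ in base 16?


Group into 4-bit nibbles: 0011110011011101
  0011 = 3
  1100 = C
  1101 = D
  1101 = D
= 0x3CDD


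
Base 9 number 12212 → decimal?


Positional values (base 9):
  2 × 9^0 = 2 × 1 = 2
  1 × 9^1 = 1 × 9 = 9
  2 × 9^2 = 2 × 81 = 162
  2 × 9^3 = 2 × 729 = 1458
  1 × 9^4 = 1 × 6561 = 6561
Sum = 2 + 9 + 162 + 1458 + 6561
= 8192


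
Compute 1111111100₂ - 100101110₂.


Align and subtract column by column (LSB to MSB, borrowing when needed):
  1111111100
- 0100101110
  ----------
  col 0: (0 - 0 borrow-in) - 0 → 0 - 0 = 0, borrow out 0
  col 1: (0 - 0 borrow-in) - 1 → borrow from next column: (0+2) - 1 = 1, borrow out 1
  col 2: (1 - 1 borrow-in) - 1 → borrow from next column: (0+2) - 1 = 1, borrow out 1
  col 3: (1 - 1 borrow-in) - 1 → borrow from next column: (0+2) - 1 = 1, borrow out 1
  col 4: (1 - 1 borrow-in) - 0 → 0 - 0 = 0, borrow out 0
  col 5: (1 - 0 borrow-in) - 1 → 1 - 1 = 0, borrow out 0
  col 6: (1 - 0 borrow-in) - 0 → 1 - 0 = 1, borrow out 0
  col 7: (1 - 0 borrow-in) - 0 → 1 - 0 = 1, borrow out 0
  col 8: (1 - 0 borrow-in) - 1 → 1 - 1 = 0, borrow out 0
  col 9: (1 - 0 borrow-in) - 0 → 1 - 0 = 1, borrow out 0
Reading bits MSB→LSB: 1011001110
Strip leading zeros: 1011001110
= 1011001110


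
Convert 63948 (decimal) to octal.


Divide by 8 repeatedly:
63948 ÷ 8 = 7993 remainder 4
7993 ÷ 8 = 999 remainder 1
999 ÷ 8 = 124 remainder 7
124 ÷ 8 = 15 remainder 4
15 ÷ 8 = 1 remainder 7
1 ÷ 8 = 0 remainder 1
Reading remainders bottom-up:
= 0o174714


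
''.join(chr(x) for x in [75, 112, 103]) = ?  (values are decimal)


Codes (decimal): 75 112 103
Per-code ASCII lookup:
  75  (range 65-90: uppercase, 75 - 65 = 10) → 'K'
  112  (range 97-122: lowercase, 112 - 97 = 15) → 'p'
  103  (range 97-122: lowercase, 103 - 97 = 6) → 'g'
= 'Kpg'


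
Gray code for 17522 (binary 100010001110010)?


Binary: 100010001110010
Gray code: G = B XOR (B >> 1)
B >> 1 = 010001000111001
100010001110010 XOR 010001000111001:
  1 XOR 0 = 1
  0 XOR 1 = 1
  0 XOR 0 = 0
  0 XOR 0 = 0
  1 XOR 0 = 1
  0 XOR 1 = 1
  0 XOR 0 = 0
  0 XOR 0 = 0
  1 XOR 0 = 1
  1 XOR 1 = 0
  1 XOR 1 = 0
  0 XOR 1 = 1
  0 XOR 0 = 0
  1 XOR 0 = 1
  0 XOR 1 = 1
= 110011001001011


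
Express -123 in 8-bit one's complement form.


Original: 01111011
Invert all bits:
  bit 0: 0 → 1
  bit 1: 1 → 0
  bit 2: 1 → 0
  bit 3: 1 → 0
  bit 4: 1 → 0
  bit 5: 0 → 1
  bit 6: 1 → 0
  bit 7: 1 → 0
= 10000100


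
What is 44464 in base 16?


Divide by 16 repeatedly:
44464 ÷ 16 = 2779 remainder 0 (0)
2779 ÷ 16 = 173 remainder 11 (B)
173 ÷ 16 = 10 remainder 13 (D)
10 ÷ 16 = 0 remainder 10 (A)
Reading remainders bottom-up:
= 0xADB0


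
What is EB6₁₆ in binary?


Each hex digit → 4 binary bits:
  E = 1110
  B = 1011
  6 = 0110
Concatenate: 1110 1011 0110
= 111010110110


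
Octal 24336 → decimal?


Positional values:
Position 0: 6 × 8^0 = 6
Position 1: 3 × 8^1 = 24
Position 2: 3 × 8^2 = 192
Position 3: 4 × 8^3 = 2048
Position 4: 2 × 8^4 = 8192
Sum = 6 + 24 + 192 + 2048 + 8192
= 10462


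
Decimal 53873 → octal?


Divide by 8 repeatedly:
53873 ÷ 8 = 6734 remainder 1
6734 ÷ 8 = 841 remainder 6
841 ÷ 8 = 105 remainder 1
105 ÷ 8 = 13 remainder 1
13 ÷ 8 = 1 remainder 5
1 ÷ 8 = 0 remainder 1
Reading remainders bottom-up:
= 0o151161


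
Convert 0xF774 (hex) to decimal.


Positional values:
Position 0: 4 × 16^0 = 4 × 1 = 4
Position 1: 7 × 16^1 = 7 × 16 = 112
Position 2: 7 × 16^2 = 7 × 256 = 1792
Position 3: F × 16^3 = 15 × 4096 = 61440
Sum = 4 + 112 + 1792 + 61440
= 63348


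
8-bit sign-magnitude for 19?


Sign bit: 0 (positive)
Magnitude: 19 = 0010011
= 00010011


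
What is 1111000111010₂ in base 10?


Positional values:
Bit 1: 1 × 2^1 = 2
Bit 3: 1 × 2^3 = 8
Bit 4: 1 × 2^4 = 16
Bit 5: 1 × 2^5 = 32
Bit 9: 1 × 2^9 = 512
Bit 10: 1 × 2^10 = 1024
Bit 11: 1 × 2^11 = 2048
Bit 12: 1 × 2^12 = 4096
Sum = 2 + 8 + 16 + 32 + 512 + 1024 + 2048 + 4096
= 7738


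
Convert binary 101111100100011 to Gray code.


Binary: 101111100100011
Gray code: G = B XOR (B >> 1)
B >> 1 = 010111110010001
101111100100011 XOR 010111110010001:
  1 XOR 0 = 1
  0 XOR 1 = 1
  1 XOR 0 = 1
  1 XOR 1 = 0
  1 XOR 1 = 0
  1 XOR 1 = 0
  1 XOR 1 = 0
  0 XOR 1 = 1
  0 XOR 0 = 0
  1 XOR 0 = 1
  0 XOR 1 = 1
  0 XOR 0 = 0
  0 XOR 0 = 0
  1 XOR 0 = 1
  1 XOR 1 = 0
= 111000010110010


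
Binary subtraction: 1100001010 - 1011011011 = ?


Align and subtract column by column (LSB to MSB, borrowing when needed):
  1100001010
- 1011011011
  ----------
  col 0: (0 - 0 borrow-in) - 1 → borrow from next column: (0+2) - 1 = 1, borrow out 1
  col 1: (1 - 1 borrow-in) - 1 → borrow from next column: (0+2) - 1 = 1, borrow out 1
  col 2: (0 - 1 borrow-in) - 0 → borrow from next column: (-1+2) - 0 = 1, borrow out 1
  col 3: (1 - 1 borrow-in) - 1 → borrow from next column: (0+2) - 1 = 1, borrow out 1
  col 4: (0 - 1 borrow-in) - 1 → borrow from next column: (-1+2) - 1 = 0, borrow out 1
  col 5: (0 - 1 borrow-in) - 0 → borrow from next column: (-1+2) - 0 = 1, borrow out 1
  col 6: (0 - 1 borrow-in) - 1 → borrow from next column: (-1+2) - 1 = 0, borrow out 1
  col 7: (0 - 1 borrow-in) - 1 → borrow from next column: (-1+2) - 1 = 0, borrow out 1
  col 8: (1 - 1 borrow-in) - 0 → 0 - 0 = 0, borrow out 0
  col 9: (1 - 0 borrow-in) - 1 → 1 - 1 = 0, borrow out 0
Reading bits MSB→LSB: 0000101111
Strip leading zeros: 101111
= 101111


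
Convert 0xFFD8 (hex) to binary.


Each hex digit → 4 binary bits:
  F = 1111
  F = 1111
  D = 1101
  8 = 1000
Concatenate: 1111 1111 1101 1000
= 1111111111011000


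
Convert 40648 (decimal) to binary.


Divide by 2 repeatedly:
40648 ÷ 2 = 20324 remainder 0
20324 ÷ 2 = 10162 remainder 0
10162 ÷ 2 = 5081 remainder 0
5081 ÷ 2 = 2540 remainder 1
2540 ÷ 2 = 1270 remainder 0
1270 ÷ 2 = 635 remainder 0
635 ÷ 2 = 317 remainder 1
317 ÷ 2 = 158 remainder 1
158 ÷ 2 = 79 remainder 0
79 ÷ 2 = 39 remainder 1
39 ÷ 2 = 19 remainder 1
19 ÷ 2 = 9 remainder 1
9 ÷ 2 = 4 remainder 1
4 ÷ 2 = 2 remainder 0
2 ÷ 2 = 1 remainder 0
1 ÷ 2 = 0 remainder 1
Reading remainders bottom-up:
= 1001111011001000


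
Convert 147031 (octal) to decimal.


Positional values:
Position 0: 1 × 8^0 = 1
Position 1: 3 × 8^1 = 24
Position 2: 0 × 8^2 = 0
Position 3: 7 × 8^3 = 3584
Position 4: 4 × 8^4 = 16384
Position 5: 1 × 8^5 = 32768
Sum = 1 + 24 + 0 + 3584 + 16384 + 32768
= 52761


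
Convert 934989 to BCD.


Each digit → 4-bit binary:
  9 → 1001
  3 → 0011
  4 → 0100
  9 → 1001
  8 → 1000
  9 → 1001
= 1001 0011 0100 1001 1000 1001


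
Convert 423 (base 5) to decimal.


Positional values (base 5):
  3 × 5^0 = 3 × 1 = 3
  2 × 5^1 = 2 × 5 = 10
  4 × 5^2 = 4 × 25 = 100
Sum = 3 + 10 + 100
= 113


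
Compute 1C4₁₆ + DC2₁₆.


Align and add column by column (LSB to MSB, each column mod 16 with carry):
  01C4
+ 0DC2
  ----
  col 0: 4(4) + 2(2) + 0 (carry in) = 6 → 6(6), carry out 0
  col 1: C(12) + C(12) + 0 (carry in) = 24 → 8(8), carry out 1
  col 2: 1(1) + D(13) + 1 (carry in) = 15 → F(15), carry out 0
  col 3: 0(0) + 0(0) + 0 (carry in) = 0 → 0(0), carry out 0
Reading digits MSB→LSB: 0F86
Strip leading zeros: F86
= 0xF86


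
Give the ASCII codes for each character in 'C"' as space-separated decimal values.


String: 'C"'  (2 characters)
Per-character ASCII lookup:
  'C': uppercase starts at 65: 'C' = 65 + 2 = 67
  '"': special character: '"' = 34
= 67 34


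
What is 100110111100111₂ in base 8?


Group into 3-bit groups: 100110111100111
  100 = 4
  110 = 6
  111 = 7
  100 = 4
  111 = 7
= 0o46747


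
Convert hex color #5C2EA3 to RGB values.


Hex: #5C2EA3
R = 5C₁₆ = 92
G = 2E₁₆ = 46
B = A3₁₆ = 163
= RGB(92, 46, 163)


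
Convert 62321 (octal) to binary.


Each octal digit → 3 binary bits:
  6 = 110
  2 = 010
  3 = 011
  2 = 010
  1 = 001
Concatenate: 110 010 011 010 001
= 110010011010001


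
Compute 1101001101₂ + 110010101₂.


Align and add column by column (LSB to MSB, carry propagating):
  01101001101
+ 00110010101
  -----------
  col 0: 1 + 1 + 0 (carry in) = 2 → bit 0, carry out 1
  col 1: 0 + 0 + 1 (carry in) = 1 → bit 1, carry out 0
  col 2: 1 + 1 + 0 (carry in) = 2 → bit 0, carry out 1
  col 3: 1 + 0 + 1 (carry in) = 2 → bit 0, carry out 1
  col 4: 0 + 1 + 1 (carry in) = 2 → bit 0, carry out 1
  col 5: 0 + 0 + 1 (carry in) = 1 → bit 1, carry out 0
  col 6: 1 + 0 + 0 (carry in) = 1 → bit 1, carry out 0
  col 7: 0 + 1 + 0 (carry in) = 1 → bit 1, carry out 0
  col 8: 1 + 1 + 0 (carry in) = 2 → bit 0, carry out 1
  col 9: 1 + 0 + 1 (carry in) = 2 → bit 0, carry out 1
  col 10: 0 + 0 + 1 (carry in) = 1 → bit 1, carry out 0
Reading bits MSB→LSB: 10011100010
Strip leading zeros: 10011100010
= 10011100010


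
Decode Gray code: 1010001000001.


Gray code: 1010001000001
MSB stays the same: 1
Each subsequent bit = prev_binary XOR current_gray:
  B[1] = 1 XOR 0 = 1
  B[2] = 1 XOR 1 = 0
  B[3] = 0 XOR 0 = 0
  B[4] = 0 XOR 0 = 0
  B[5] = 0 XOR 0 = 0
  B[6] = 0 XOR 1 = 1
  B[7] = 1 XOR 0 = 1
  B[8] = 1 XOR 0 = 1
  B[9] = 1 XOR 0 = 1
  B[10] = 1 XOR 0 = 1
  B[11] = 1 XOR 0 = 1
  B[12] = 1 XOR 1 = 0
= 1100001111110 (6270 decimal)


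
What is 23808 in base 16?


Divide by 16 repeatedly:
23808 ÷ 16 = 1488 remainder 0 (0)
1488 ÷ 16 = 93 remainder 0 (0)
93 ÷ 16 = 5 remainder 13 (D)
5 ÷ 16 = 0 remainder 5 (5)
Reading remainders bottom-up:
= 0x5D00


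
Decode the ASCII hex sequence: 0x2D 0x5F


Codes (hex): 0x2D 0x5F
Per-code ASCII lookup:
  0x2D = 45  (special character) → '-'
  0x5F = 95  (special character) → '_'
= '-_'


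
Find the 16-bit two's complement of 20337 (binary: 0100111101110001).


Original: 0100111101110001
Step 1 - Invert all bits: 1011000010001110
Step 2 - Add 1: 1011000010001110 + 1
= 1011000010001111 (represents -20337)


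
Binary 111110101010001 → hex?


Group into 4-bit nibbles: 0111110101010001
  0111 = 7
  1101 = D
  0101 = 5
  0001 = 1
= 0x7D51


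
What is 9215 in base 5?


Divide by 5 repeatedly:
9215 ÷ 5 = 1843 remainder 0
1843 ÷ 5 = 368 remainder 3
368 ÷ 5 = 73 remainder 3
73 ÷ 5 = 14 remainder 3
14 ÷ 5 = 2 remainder 4
2 ÷ 5 = 0 remainder 2
Reading remainders bottom-up:
= 243330


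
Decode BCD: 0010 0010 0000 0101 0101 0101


Each 4-bit group → digit:
  0010 → 2
  0010 → 2
  0000 → 0
  0101 → 5
  0101 → 5
  0101 → 5
= 220555


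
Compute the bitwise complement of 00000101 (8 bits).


Original: 00000101
Invert all bits:
  bit 0: 0 → 1
  bit 1: 0 → 1
  bit 2: 0 → 1
  bit 3: 0 → 1
  bit 4: 0 → 1
  bit 5: 1 → 0
  bit 6: 0 → 1
  bit 7: 1 → 0
= 11111010


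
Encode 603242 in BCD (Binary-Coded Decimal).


Each digit → 4-bit binary:
  6 → 0110
  0 → 0000
  3 → 0011
  2 → 0010
  4 → 0100
  2 → 0010
= 0110 0000 0011 0010 0100 0010


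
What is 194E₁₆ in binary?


Each hex digit → 4 binary bits:
  1 = 0001
  9 = 1001
  4 = 0100
  E = 1110
Concatenate: 0001 1001 0100 1110
= 0001100101001110


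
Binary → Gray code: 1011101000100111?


Binary: 1011101000100111
Gray code: G = B XOR (B >> 1)
B >> 1 = 0101110100010011
1011101000100111 XOR 0101110100010011:
  1 XOR 0 = 1
  0 XOR 1 = 1
  1 XOR 0 = 1
  1 XOR 1 = 0
  1 XOR 1 = 0
  0 XOR 1 = 1
  1 XOR 0 = 1
  0 XOR 1 = 1
  0 XOR 0 = 0
  0 XOR 0 = 0
  1 XOR 0 = 1
  0 XOR 1 = 1
  0 XOR 0 = 0
  1 XOR 0 = 1
  1 XOR 1 = 0
  1 XOR 1 = 0
= 1110011100110100


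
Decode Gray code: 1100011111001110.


Gray code: 1100011111001110
MSB stays the same: 1
Each subsequent bit = prev_binary XOR current_gray:
  B[1] = 1 XOR 1 = 0
  B[2] = 0 XOR 0 = 0
  B[3] = 0 XOR 0 = 0
  B[4] = 0 XOR 0 = 0
  B[5] = 0 XOR 1 = 1
  B[6] = 1 XOR 1 = 0
  B[7] = 0 XOR 1 = 1
  B[8] = 1 XOR 1 = 0
  B[9] = 0 XOR 1 = 1
  B[10] = 1 XOR 0 = 1
  B[11] = 1 XOR 0 = 1
  B[12] = 1 XOR 1 = 0
  B[13] = 0 XOR 1 = 1
  B[14] = 1 XOR 1 = 0
  B[15] = 0 XOR 0 = 0
= 1000010101110100 (34164 decimal)


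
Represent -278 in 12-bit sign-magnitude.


Sign bit: 1 (negative)
Magnitude: 278 = 00100010110
= 100100010110


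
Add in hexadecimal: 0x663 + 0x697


Align and add column by column (LSB to MSB, each column mod 16 with carry):
  0663
+ 0697
  ----
  col 0: 3(3) + 7(7) + 0 (carry in) = 10 → A(10), carry out 0
  col 1: 6(6) + 9(9) + 0 (carry in) = 15 → F(15), carry out 0
  col 2: 6(6) + 6(6) + 0 (carry in) = 12 → C(12), carry out 0
  col 3: 0(0) + 0(0) + 0 (carry in) = 0 → 0(0), carry out 0
Reading digits MSB→LSB: 0CFA
Strip leading zeros: CFA
= 0xCFA


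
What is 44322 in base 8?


Divide by 8 repeatedly:
44322 ÷ 8 = 5540 remainder 2
5540 ÷ 8 = 692 remainder 4
692 ÷ 8 = 86 remainder 4
86 ÷ 8 = 10 remainder 6
10 ÷ 8 = 1 remainder 2
1 ÷ 8 = 0 remainder 1
Reading remainders bottom-up:
= 0o126442


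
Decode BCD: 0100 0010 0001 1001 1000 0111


Each 4-bit group → digit:
  0100 → 4
  0010 → 2
  0001 → 1
  1001 → 9
  1000 → 8
  0111 → 7
= 421987


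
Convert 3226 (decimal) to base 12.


Divide by 12 repeatedly:
3226 ÷ 12 = 268 remainder 10
268 ÷ 12 = 22 remainder 4
22 ÷ 12 = 1 remainder 10
1 ÷ 12 = 0 remainder 1
Reading remainders bottom-up:
= 1A4A


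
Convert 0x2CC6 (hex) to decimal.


Positional values:
Position 0: 6 × 16^0 = 6 × 1 = 6
Position 1: C × 16^1 = 12 × 16 = 192
Position 2: C × 16^2 = 12 × 256 = 3072
Position 3: 2 × 16^3 = 2 × 4096 = 8192
Sum = 6 + 192 + 3072 + 8192
= 11462


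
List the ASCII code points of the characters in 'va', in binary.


String: 'va'  (2 characters)
Per-character ASCII lookup:
  'v': lowercase starts at 97: 'v' = 97 + 21 = 118 → 1110110
  'a': lowercase starts at 97: 'a' = 97 + 0 = 97 → 1100001
= 1110110 1100001


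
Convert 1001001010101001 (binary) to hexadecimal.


Group into 4-bit nibbles: 1001001010101001
  1001 = 9
  0010 = 2
  1010 = A
  1001 = 9
= 0x92A9


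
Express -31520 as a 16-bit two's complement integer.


Original: 0111101100100000
Step 1 - Invert all bits: 1000010011011111
Step 2 - Add 1: 1000010011011111 + 1
= 1000010011100000 (represents -31520)


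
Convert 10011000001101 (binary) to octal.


Group into 3-bit groups: 010011000001101
  010 = 2
  011 = 3
  000 = 0
  001 = 1
  101 = 5
= 0o23015


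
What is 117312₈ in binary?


Each octal digit → 3 binary bits:
  1 = 001
  1 = 001
  7 = 111
  3 = 011
  1 = 001
  2 = 010
Concatenate: 001 001 111 011 001 010
= 001001111011001010


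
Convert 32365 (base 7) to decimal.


Positional values (base 7):
  5 × 7^0 = 5 × 1 = 5
  6 × 7^1 = 6 × 7 = 42
  3 × 7^2 = 3 × 49 = 147
  2 × 7^3 = 2 × 343 = 686
  3 × 7^4 = 3 × 2401 = 7203
Sum = 5 + 42 + 147 + 686 + 7203
= 8083


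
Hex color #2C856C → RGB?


Hex: #2C856C
R = 2C₁₆ = 44
G = 85₁₆ = 133
B = 6C₁₆ = 108
= RGB(44, 133, 108)


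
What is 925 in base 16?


Divide by 16 repeatedly:
925 ÷ 16 = 57 remainder 13 (D)
57 ÷ 16 = 3 remainder 9 (9)
3 ÷ 16 = 0 remainder 3 (3)
Reading remainders bottom-up:
= 0x39D


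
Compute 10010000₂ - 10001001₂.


Align and subtract column by column (LSB to MSB, borrowing when needed):
  10010000
- 10001001
  --------
  col 0: (0 - 0 borrow-in) - 1 → borrow from next column: (0+2) - 1 = 1, borrow out 1
  col 1: (0 - 1 borrow-in) - 0 → borrow from next column: (-1+2) - 0 = 1, borrow out 1
  col 2: (0 - 1 borrow-in) - 0 → borrow from next column: (-1+2) - 0 = 1, borrow out 1
  col 3: (0 - 1 borrow-in) - 1 → borrow from next column: (-1+2) - 1 = 0, borrow out 1
  col 4: (1 - 1 borrow-in) - 0 → 0 - 0 = 0, borrow out 0
  col 5: (0 - 0 borrow-in) - 0 → 0 - 0 = 0, borrow out 0
  col 6: (0 - 0 borrow-in) - 0 → 0 - 0 = 0, borrow out 0
  col 7: (1 - 0 borrow-in) - 1 → 1 - 1 = 0, borrow out 0
Reading bits MSB→LSB: 00000111
Strip leading zeros: 111
= 111


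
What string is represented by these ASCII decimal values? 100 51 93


Codes (decimal): 100 51 93
Per-code ASCII lookup:
  100  (range 97-122: lowercase, 100 - 97 = 3) → 'd'
  51  (range 48-57: digits, 51 - 48 = 3) → '3'
  93  (special character) → ']'
= 'd3]'


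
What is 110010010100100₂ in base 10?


Positional values:
Bit 2: 1 × 2^2 = 4
Bit 5: 1 × 2^5 = 32
Bit 7: 1 × 2^7 = 128
Bit 10: 1 × 2^10 = 1024
Bit 13: 1 × 2^13 = 8192
Bit 14: 1 × 2^14 = 16384
Sum = 4 + 32 + 128 + 1024 + 8192 + 16384
= 25764


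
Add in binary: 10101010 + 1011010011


Align and add column by column (LSB to MSB, carry propagating):
  00010101010
+ 01011010011
  -----------
  col 0: 0 + 1 + 0 (carry in) = 1 → bit 1, carry out 0
  col 1: 1 + 1 + 0 (carry in) = 2 → bit 0, carry out 1
  col 2: 0 + 0 + 1 (carry in) = 1 → bit 1, carry out 0
  col 3: 1 + 0 + 0 (carry in) = 1 → bit 1, carry out 0
  col 4: 0 + 1 + 0 (carry in) = 1 → bit 1, carry out 0
  col 5: 1 + 0 + 0 (carry in) = 1 → bit 1, carry out 0
  col 6: 0 + 1 + 0 (carry in) = 1 → bit 1, carry out 0
  col 7: 1 + 1 + 0 (carry in) = 2 → bit 0, carry out 1
  col 8: 0 + 0 + 1 (carry in) = 1 → bit 1, carry out 0
  col 9: 0 + 1 + 0 (carry in) = 1 → bit 1, carry out 0
  col 10: 0 + 0 + 0 (carry in) = 0 → bit 0, carry out 0
Reading bits MSB→LSB: 01101111101
Strip leading zeros: 1101111101
= 1101111101


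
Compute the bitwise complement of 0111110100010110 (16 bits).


Original: 0111110100010110
Invert all bits:
  bit 0: 0 → 1
  bit 1: 1 → 0
  bit 2: 1 → 0
  bit 3: 1 → 0
  bit 4: 1 → 0
  bit 5: 1 → 0
  bit 6: 0 → 1
  bit 7: 1 → 0
  bit 8: 0 → 1
  bit 9: 0 → 1
  bit 10: 0 → 1
  bit 11: 1 → 0
  bit 12: 0 → 1
  bit 13: 1 → 0
  bit 14: 1 → 0
  bit 15: 0 → 1
= 1000001011101001


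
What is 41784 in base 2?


Divide by 2 repeatedly:
41784 ÷ 2 = 20892 remainder 0
20892 ÷ 2 = 10446 remainder 0
10446 ÷ 2 = 5223 remainder 0
5223 ÷ 2 = 2611 remainder 1
2611 ÷ 2 = 1305 remainder 1
1305 ÷ 2 = 652 remainder 1
652 ÷ 2 = 326 remainder 0
326 ÷ 2 = 163 remainder 0
163 ÷ 2 = 81 remainder 1
81 ÷ 2 = 40 remainder 1
40 ÷ 2 = 20 remainder 0
20 ÷ 2 = 10 remainder 0
10 ÷ 2 = 5 remainder 0
5 ÷ 2 = 2 remainder 1
2 ÷ 2 = 1 remainder 0
1 ÷ 2 = 0 remainder 1
Reading remainders bottom-up:
= 1010001100111000


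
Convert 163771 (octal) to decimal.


Positional values:
Position 0: 1 × 8^0 = 1
Position 1: 7 × 8^1 = 56
Position 2: 7 × 8^2 = 448
Position 3: 3 × 8^3 = 1536
Position 4: 6 × 8^4 = 24576
Position 5: 1 × 8^5 = 32768
Sum = 1 + 56 + 448 + 1536 + 24576 + 32768
= 59385


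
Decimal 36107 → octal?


Divide by 8 repeatedly:
36107 ÷ 8 = 4513 remainder 3
4513 ÷ 8 = 564 remainder 1
564 ÷ 8 = 70 remainder 4
70 ÷ 8 = 8 remainder 6
8 ÷ 8 = 1 remainder 0
1 ÷ 8 = 0 remainder 1
Reading remainders bottom-up:
= 0o106413


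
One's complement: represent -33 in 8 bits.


Original: 00100001
Invert all bits:
  bit 0: 0 → 1
  bit 1: 0 → 1
  bit 2: 1 → 0
  bit 3: 0 → 1
  bit 4: 0 → 1
  bit 5: 0 → 1
  bit 6: 0 → 1
  bit 7: 1 → 0
= 11011110


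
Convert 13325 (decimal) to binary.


Divide by 2 repeatedly:
13325 ÷ 2 = 6662 remainder 1
6662 ÷ 2 = 3331 remainder 0
3331 ÷ 2 = 1665 remainder 1
1665 ÷ 2 = 832 remainder 1
832 ÷ 2 = 416 remainder 0
416 ÷ 2 = 208 remainder 0
208 ÷ 2 = 104 remainder 0
104 ÷ 2 = 52 remainder 0
52 ÷ 2 = 26 remainder 0
26 ÷ 2 = 13 remainder 0
13 ÷ 2 = 6 remainder 1
6 ÷ 2 = 3 remainder 0
3 ÷ 2 = 1 remainder 1
1 ÷ 2 = 0 remainder 1
Reading remainders bottom-up:
= 11010000001101


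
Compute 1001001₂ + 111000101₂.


Align and add column by column (LSB to MSB, carry propagating):
  0001001001
+ 0111000101
  ----------
  col 0: 1 + 1 + 0 (carry in) = 2 → bit 0, carry out 1
  col 1: 0 + 0 + 1 (carry in) = 1 → bit 1, carry out 0
  col 2: 0 + 1 + 0 (carry in) = 1 → bit 1, carry out 0
  col 3: 1 + 0 + 0 (carry in) = 1 → bit 1, carry out 0
  col 4: 0 + 0 + 0 (carry in) = 0 → bit 0, carry out 0
  col 5: 0 + 0 + 0 (carry in) = 0 → bit 0, carry out 0
  col 6: 1 + 1 + 0 (carry in) = 2 → bit 0, carry out 1
  col 7: 0 + 1 + 1 (carry in) = 2 → bit 0, carry out 1
  col 8: 0 + 1 + 1 (carry in) = 2 → bit 0, carry out 1
  col 9: 0 + 0 + 1 (carry in) = 1 → bit 1, carry out 0
Reading bits MSB→LSB: 1000001110
Strip leading zeros: 1000001110
= 1000001110


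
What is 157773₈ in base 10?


Positional values:
Position 0: 3 × 8^0 = 3
Position 1: 7 × 8^1 = 56
Position 2: 7 × 8^2 = 448
Position 3: 7 × 8^3 = 3584
Position 4: 5 × 8^4 = 20480
Position 5: 1 × 8^5 = 32768
Sum = 3 + 56 + 448 + 3584 + 20480 + 32768
= 57339


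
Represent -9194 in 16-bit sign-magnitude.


Sign bit: 1 (negative)
Magnitude: 9194 = 010001111101010
= 1010001111101010


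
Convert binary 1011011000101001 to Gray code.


Binary: 1011011000101001
Gray code: G = B XOR (B >> 1)
B >> 1 = 0101101100010100
1011011000101001 XOR 0101101100010100:
  1 XOR 0 = 1
  0 XOR 1 = 1
  1 XOR 0 = 1
  1 XOR 1 = 0
  0 XOR 1 = 1
  1 XOR 0 = 1
  1 XOR 1 = 0
  0 XOR 1 = 1
  0 XOR 0 = 0
  0 XOR 0 = 0
  1 XOR 0 = 1
  0 XOR 1 = 1
  1 XOR 0 = 1
  0 XOR 1 = 1
  0 XOR 0 = 0
  1 XOR 0 = 1
= 1110110100111101


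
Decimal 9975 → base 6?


Divide by 6 repeatedly:
9975 ÷ 6 = 1662 remainder 3
1662 ÷ 6 = 277 remainder 0
277 ÷ 6 = 46 remainder 1
46 ÷ 6 = 7 remainder 4
7 ÷ 6 = 1 remainder 1
1 ÷ 6 = 0 remainder 1
Reading remainders bottom-up:
= 114103


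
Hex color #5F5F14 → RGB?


Hex: #5F5F14
R = 5F₁₆ = 95
G = 5F₁₆ = 95
B = 14₁₆ = 20
= RGB(95, 95, 20)


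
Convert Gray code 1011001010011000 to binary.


Gray code: 1011001010011000
MSB stays the same: 1
Each subsequent bit = prev_binary XOR current_gray:
  B[1] = 1 XOR 0 = 1
  B[2] = 1 XOR 1 = 0
  B[3] = 0 XOR 1 = 1
  B[4] = 1 XOR 0 = 1
  B[5] = 1 XOR 0 = 1
  B[6] = 1 XOR 1 = 0
  B[7] = 0 XOR 0 = 0
  B[8] = 0 XOR 1 = 1
  B[9] = 1 XOR 0 = 1
  B[10] = 1 XOR 0 = 1
  B[11] = 1 XOR 1 = 0
  B[12] = 0 XOR 1 = 1
  B[13] = 1 XOR 0 = 1
  B[14] = 1 XOR 0 = 1
  B[15] = 1 XOR 0 = 1
= 1101110011101111 (56559 decimal)


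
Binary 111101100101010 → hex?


Group into 4-bit nibbles: 0111101100101010
  0111 = 7
  1011 = B
  0010 = 2
  1010 = A
= 0x7B2A


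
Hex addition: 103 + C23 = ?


Align and add column by column (LSB to MSB, each column mod 16 with carry):
  0103
+ 0C23
  ----
  col 0: 3(3) + 3(3) + 0 (carry in) = 6 → 6(6), carry out 0
  col 1: 0(0) + 2(2) + 0 (carry in) = 2 → 2(2), carry out 0
  col 2: 1(1) + C(12) + 0 (carry in) = 13 → D(13), carry out 0
  col 3: 0(0) + 0(0) + 0 (carry in) = 0 → 0(0), carry out 0
Reading digits MSB→LSB: 0D26
Strip leading zeros: D26
= 0xD26


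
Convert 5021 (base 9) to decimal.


Positional values (base 9):
  1 × 9^0 = 1 × 1 = 1
  2 × 9^1 = 2 × 9 = 18
  0 × 9^2 = 0 × 81 = 0
  5 × 9^3 = 5 × 729 = 3645
Sum = 1 + 18 + 0 + 3645
= 3664


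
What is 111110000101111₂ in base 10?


Positional values:
Bit 0: 1 × 2^0 = 1
Bit 1: 1 × 2^1 = 2
Bit 2: 1 × 2^2 = 4
Bit 3: 1 × 2^3 = 8
Bit 5: 1 × 2^5 = 32
Bit 10: 1 × 2^10 = 1024
Bit 11: 1 × 2^11 = 2048
Bit 12: 1 × 2^12 = 4096
Bit 13: 1 × 2^13 = 8192
Bit 14: 1 × 2^14 = 16384
Sum = 1 + 2 + 4 + 8 + 32 + 1024 + 2048 + 4096 + 8192 + 16384
= 31791


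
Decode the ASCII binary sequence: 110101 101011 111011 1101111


Codes (binary): 110101 101011 111011 1101111
Per-code ASCII lookup:
  110101 = 53  (range 48-57: digits, 53 - 48 = 5) → '5'
  101011 = 43  (special character) → '+'
  111011 = 59  (special character) → ';'
  1101111 = 111  (range 97-122: lowercase, 111 - 97 = 14) → 'o'
= '5+;o'


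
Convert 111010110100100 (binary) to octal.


Group into 3-bit groups: 111010110100100
  111 = 7
  010 = 2
  110 = 6
  100 = 4
  100 = 4
= 0o72644


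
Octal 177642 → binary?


Each octal digit → 3 binary bits:
  1 = 001
  7 = 111
  7 = 111
  6 = 110
  4 = 100
  2 = 010
Concatenate: 001 111 111 110 100 010
= 001111111110100010


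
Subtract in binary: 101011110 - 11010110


Align and subtract column by column (LSB to MSB, borrowing when needed):
  101011110
- 011010110
  ---------
  col 0: (0 - 0 borrow-in) - 0 → 0 - 0 = 0, borrow out 0
  col 1: (1 - 0 borrow-in) - 1 → 1 - 1 = 0, borrow out 0
  col 2: (1 - 0 borrow-in) - 1 → 1 - 1 = 0, borrow out 0
  col 3: (1 - 0 borrow-in) - 0 → 1 - 0 = 1, borrow out 0
  col 4: (1 - 0 borrow-in) - 1 → 1 - 1 = 0, borrow out 0
  col 5: (0 - 0 borrow-in) - 0 → 0 - 0 = 0, borrow out 0
  col 6: (1 - 0 borrow-in) - 1 → 1 - 1 = 0, borrow out 0
  col 7: (0 - 0 borrow-in) - 1 → borrow from next column: (0+2) - 1 = 1, borrow out 1
  col 8: (1 - 1 borrow-in) - 0 → 0 - 0 = 0, borrow out 0
Reading bits MSB→LSB: 010001000
Strip leading zeros: 10001000
= 10001000


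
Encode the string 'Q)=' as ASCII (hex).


String: 'Q)='  (3 characters)
Per-character ASCII lookup:
  'Q': uppercase starts at 65: 'Q' = 65 + 16 = 81 → 0x51
  ')': special character: ')' = 41 → 0x29
  '=': special character: '=' = 61 → 0x3D
= 0x51 0x29 0x3D


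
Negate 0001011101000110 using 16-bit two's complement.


Original: 0001011101000110
Step 1 - Invert all bits: 1110100010111001
Step 2 - Add 1: 1110100010111001 + 1
= 1110100010111010 (represents -5958)


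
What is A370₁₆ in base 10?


Positional values:
Position 0: 0 × 16^0 = 0 × 1 = 0
Position 1: 7 × 16^1 = 7 × 16 = 112
Position 2: 3 × 16^2 = 3 × 256 = 768
Position 3: A × 16^3 = 10 × 4096 = 40960
Sum = 0 + 112 + 768 + 40960
= 41840


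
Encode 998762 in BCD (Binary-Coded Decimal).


Each digit → 4-bit binary:
  9 → 1001
  9 → 1001
  8 → 1000
  7 → 0111
  6 → 0110
  2 → 0010
= 1001 1001 1000 0111 0110 0010


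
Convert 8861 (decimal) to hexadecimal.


Divide by 16 repeatedly:
8861 ÷ 16 = 553 remainder 13 (D)
553 ÷ 16 = 34 remainder 9 (9)
34 ÷ 16 = 2 remainder 2 (2)
2 ÷ 16 = 0 remainder 2 (2)
Reading remainders bottom-up:
= 0x229D


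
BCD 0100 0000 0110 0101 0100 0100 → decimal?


Each 4-bit group → digit:
  0100 → 4
  0000 → 0
  0110 → 6
  0101 → 5
  0100 → 4
  0100 → 4
= 406544


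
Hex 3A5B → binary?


Each hex digit → 4 binary bits:
  3 = 0011
  A = 1010
  5 = 0101
  B = 1011
Concatenate: 0011 1010 0101 1011
= 0011101001011011


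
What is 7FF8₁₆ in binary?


Each hex digit → 4 binary bits:
  7 = 0111
  F = 1111
  F = 1111
  8 = 1000
Concatenate: 0111 1111 1111 1000
= 0111111111111000


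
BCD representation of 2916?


Each digit → 4-bit binary:
  2 → 0010
  9 → 1001
  1 → 0001
  6 → 0110
= 0010 1001 0001 0110


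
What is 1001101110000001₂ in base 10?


Positional values:
Bit 0: 1 × 2^0 = 1
Bit 7: 1 × 2^7 = 128
Bit 8: 1 × 2^8 = 256
Bit 9: 1 × 2^9 = 512
Bit 11: 1 × 2^11 = 2048
Bit 12: 1 × 2^12 = 4096
Bit 15: 1 × 2^15 = 32768
Sum = 1 + 128 + 256 + 512 + 2048 + 4096 + 32768
= 39809


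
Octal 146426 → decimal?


Positional values:
Position 0: 6 × 8^0 = 6
Position 1: 2 × 8^1 = 16
Position 2: 4 × 8^2 = 256
Position 3: 6 × 8^3 = 3072
Position 4: 4 × 8^4 = 16384
Position 5: 1 × 8^5 = 32768
Sum = 6 + 16 + 256 + 3072 + 16384 + 32768
= 52502


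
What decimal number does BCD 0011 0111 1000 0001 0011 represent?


Each 4-bit group → digit:
  0011 → 3
  0111 → 7
  1000 → 8
  0001 → 1
  0011 → 3
= 37813


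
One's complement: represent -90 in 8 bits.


Original: 01011010
Invert all bits:
  bit 0: 0 → 1
  bit 1: 1 → 0
  bit 2: 0 → 1
  bit 3: 1 → 0
  bit 4: 1 → 0
  bit 5: 0 → 1
  bit 6: 1 → 0
  bit 7: 0 → 1
= 10100101


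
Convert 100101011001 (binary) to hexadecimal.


Group into 4-bit nibbles: 100101011001
  1001 = 9
  0101 = 5
  1001 = 9
= 0x959


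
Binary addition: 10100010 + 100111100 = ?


Align and add column by column (LSB to MSB, carry propagating):
  0010100010
+ 0100111100
  ----------
  col 0: 0 + 0 + 0 (carry in) = 0 → bit 0, carry out 0
  col 1: 1 + 0 + 0 (carry in) = 1 → bit 1, carry out 0
  col 2: 0 + 1 + 0 (carry in) = 1 → bit 1, carry out 0
  col 3: 0 + 1 + 0 (carry in) = 1 → bit 1, carry out 0
  col 4: 0 + 1 + 0 (carry in) = 1 → bit 1, carry out 0
  col 5: 1 + 1 + 0 (carry in) = 2 → bit 0, carry out 1
  col 6: 0 + 0 + 1 (carry in) = 1 → bit 1, carry out 0
  col 7: 1 + 0 + 0 (carry in) = 1 → bit 1, carry out 0
  col 8: 0 + 1 + 0 (carry in) = 1 → bit 1, carry out 0
  col 9: 0 + 0 + 0 (carry in) = 0 → bit 0, carry out 0
Reading bits MSB→LSB: 0111011110
Strip leading zeros: 111011110
= 111011110


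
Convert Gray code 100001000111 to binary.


Gray code: 100001000111
MSB stays the same: 1
Each subsequent bit = prev_binary XOR current_gray:
  B[1] = 1 XOR 0 = 1
  B[2] = 1 XOR 0 = 1
  B[3] = 1 XOR 0 = 1
  B[4] = 1 XOR 0 = 1
  B[5] = 1 XOR 1 = 0
  B[6] = 0 XOR 0 = 0
  B[7] = 0 XOR 0 = 0
  B[8] = 0 XOR 0 = 0
  B[9] = 0 XOR 1 = 1
  B[10] = 1 XOR 1 = 0
  B[11] = 0 XOR 1 = 1
= 111110000101 (3973 decimal)


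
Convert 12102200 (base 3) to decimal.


Positional values (base 3):
  0 × 3^0 = 0 × 1 = 0
  0 × 3^1 = 0 × 3 = 0
  2 × 3^2 = 2 × 9 = 18
  2 × 3^3 = 2 × 27 = 54
  0 × 3^4 = 0 × 81 = 0
  1 × 3^5 = 1 × 243 = 243
  2 × 3^6 = 2 × 729 = 1458
  1 × 3^7 = 1 × 2187 = 2187
Sum = 0 + 0 + 18 + 54 + 0 + 243 + 1458 + 2187
= 3960


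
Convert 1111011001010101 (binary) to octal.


Group into 3-bit groups: 001111011001010101
  001 = 1
  111 = 7
  011 = 3
  001 = 1
  010 = 2
  101 = 5
= 0o173125


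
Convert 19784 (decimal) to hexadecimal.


Divide by 16 repeatedly:
19784 ÷ 16 = 1236 remainder 8 (8)
1236 ÷ 16 = 77 remainder 4 (4)
77 ÷ 16 = 4 remainder 13 (D)
4 ÷ 16 = 0 remainder 4 (4)
Reading remainders bottom-up:
= 0x4D48


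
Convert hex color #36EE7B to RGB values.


Hex: #36EE7B
R = 36₁₆ = 54
G = EE₁₆ = 238
B = 7B₁₆ = 123
= RGB(54, 238, 123)


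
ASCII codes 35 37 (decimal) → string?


Codes (decimal): 35 37
Per-code ASCII lookup:
  35  (special character) → '#'
  37  (special character) → '%'
= '#%'


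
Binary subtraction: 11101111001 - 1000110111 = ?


Align and subtract column by column (LSB to MSB, borrowing when needed):
  11101111001
- 01000110111
  -----------
  col 0: (1 - 0 borrow-in) - 1 → 1 - 1 = 0, borrow out 0
  col 1: (0 - 0 borrow-in) - 1 → borrow from next column: (0+2) - 1 = 1, borrow out 1
  col 2: (0 - 1 borrow-in) - 1 → borrow from next column: (-1+2) - 1 = 0, borrow out 1
  col 3: (1 - 1 borrow-in) - 0 → 0 - 0 = 0, borrow out 0
  col 4: (1 - 0 borrow-in) - 1 → 1 - 1 = 0, borrow out 0
  col 5: (1 - 0 borrow-in) - 1 → 1 - 1 = 0, borrow out 0
  col 6: (1 - 0 borrow-in) - 0 → 1 - 0 = 1, borrow out 0
  col 7: (0 - 0 borrow-in) - 0 → 0 - 0 = 0, borrow out 0
  col 8: (1 - 0 borrow-in) - 0 → 1 - 0 = 1, borrow out 0
  col 9: (1 - 0 borrow-in) - 1 → 1 - 1 = 0, borrow out 0
  col 10: (1 - 0 borrow-in) - 0 → 1 - 0 = 1, borrow out 0
Reading bits MSB→LSB: 10101000010
Strip leading zeros: 10101000010
= 10101000010


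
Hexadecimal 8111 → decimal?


Positional values:
Position 0: 1 × 16^0 = 1 × 1 = 1
Position 1: 1 × 16^1 = 1 × 16 = 16
Position 2: 1 × 16^2 = 1 × 256 = 256
Position 3: 8 × 16^3 = 8 × 4096 = 32768
Sum = 1 + 16 + 256 + 32768
= 33041


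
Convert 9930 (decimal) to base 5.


Divide by 5 repeatedly:
9930 ÷ 5 = 1986 remainder 0
1986 ÷ 5 = 397 remainder 1
397 ÷ 5 = 79 remainder 2
79 ÷ 5 = 15 remainder 4
15 ÷ 5 = 3 remainder 0
3 ÷ 5 = 0 remainder 3
Reading remainders bottom-up:
= 304210


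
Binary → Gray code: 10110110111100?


Binary: 10110110111100
Gray code: G = B XOR (B >> 1)
B >> 1 = 01011011011110
10110110111100 XOR 01011011011110:
  1 XOR 0 = 1
  0 XOR 1 = 1
  1 XOR 0 = 1
  1 XOR 1 = 0
  0 XOR 1 = 1
  1 XOR 0 = 1
  1 XOR 1 = 0
  0 XOR 1 = 1
  1 XOR 0 = 1
  1 XOR 1 = 0
  1 XOR 1 = 0
  1 XOR 1 = 0
  0 XOR 1 = 1
  0 XOR 0 = 0
= 11101101100010


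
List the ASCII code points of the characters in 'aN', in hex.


String: 'aN'  (2 characters)
Per-character ASCII lookup:
  'a': lowercase starts at 97: 'a' = 97 + 0 = 97 → 0x61
  'N': uppercase starts at 65: 'N' = 65 + 13 = 78 → 0x4E
= 0x61 0x4E


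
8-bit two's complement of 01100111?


Original: 01100111
Step 1 - Invert all bits: 10011000
Step 2 - Add 1: 10011000 + 1
= 10011001 (represents -103)


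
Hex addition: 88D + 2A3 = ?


Align and add column by column (LSB to MSB, each column mod 16 with carry):
  088D
+ 02A3
  ----
  col 0: D(13) + 3(3) + 0 (carry in) = 16 → 0(0), carry out 1
  col 1: 8(8) + A(10) + 1 (carry in) = 19 → 3(3), carry out 1
  col 2: 8(8) + 2(2) + 1 (carry in) = 11 → B(11), carry out 0
  col 3: 0(0) + 0(0) + 0 (carry in) = 0 → 0(0), carry out 0
Reading digits MSB→LSB: 0B30
Strip leading zeros: B30
= 0xB30


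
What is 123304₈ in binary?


Each octal digit → 3 binary bits:
  1 = 001
  2 = 010
  3 = 011
  3 = 011
  0 = 000
  4 = 100
Concatenate: 001 010 011 011 000 100
= 001010011011000100


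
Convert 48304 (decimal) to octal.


Divide by 8 repeatedly:
48304 ÷ 8 = 6038 remainder 0
6038 ÷ 8 = 754 remainder 6
754 ÷ 8 = 94 remainder 2
94 ÷ 8 = 11 remainder 6
11 ÷ 8 = 1 remainder 3
1 ÷ 8 = 0 remainder 1
Reading remainders bottom-up:
= 0o136260


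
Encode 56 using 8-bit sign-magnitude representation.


Sign bit: 0 (positive)
Magnitude: 56 = 0111000
= 00111000


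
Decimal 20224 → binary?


Divide by 2 repeatedly:
20224 ÷ 2 = 10112 remainder 0
10112 ÷ 2 = 5056 remainder 0
5056 ÷ 2 = 2528 remainder 0
2528 ÷ 2 = 1264 remainder 0
1264 ÷ 2 = 632 remainder 0
632 ÷ 2 = 316 remainder 0
316 ÷ 2 = 158 remainder 0
158 ÷ 2 = 79 remainder 0
79 ÷ 2 = 39 remainder 1
39 ÷ 2 = 19 remainder 1
19 ÷ 2 = 9 remainder 1
9 ÷ 2 = 4 remainder 1
4 ÷ 2 = 2 remainder 0
2 ÷ 2 = 1 remainder 0
1 ÷ 2 = 0 remainder 1
Reading remainders bottom-up:
= 100111100000000


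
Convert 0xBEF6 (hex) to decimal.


Positional values:
Position 0: 6 × 16^0 = 6 × 1 = 6
Position 1: F × 16^1 = 15 × 16 = 240
Position 2: E × 16^2 = 14 × 256 = 3584
Position 3: B × 16^3 = 11 × 4096 = 45056
Sum = 6 + 240 + 3584 + 45056
= 48886


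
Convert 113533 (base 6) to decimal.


Positional values (base 6):
  3 × 6^0 = 3 × 1 = 3
  3 × 6^1 = 3 × 6 = 18
  5 × 6^2 = 5 × 36 = 180
  3 × 6^3 = 3 × 216 = 648
  1 × 6^4 = 1 × 1296 = 1296
  1 × 6^5 = 1 × 7776 = 7776
Sum = 3 + 18 + 180 + 648 + 1296 + 7776
= 9921


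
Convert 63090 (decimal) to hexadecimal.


Divide by 16 repeatedly:
63090 ÷ 16 = 3943 remainder 2 (2)
3943 ÷ 16 = 246 remainder 7 (7)
246 ÷ 16 = 15 remainder 6 (6)
15 ÷ 16 = 0 remainder 15 (F)
Reading remainders bottom-up:
= 0xF672


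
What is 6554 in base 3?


Divide by 3 repeatedly:
6554 ÷ 3 = 2184 remainder 2
2184 ÷ 3 = 728 remainder 0
728 ÷ 3 = 242 remainder 2
242 ÷ 3 = 80 remainder 2
80 ÷ 3 = 26 remainder 2
26 ÷ 3 = 8 remainder 2
8 ÷ 3 = 2 remainder 2
2 ÷ 3 = 0 remainder 2
Reading remainders bottom-up:
= 22222202


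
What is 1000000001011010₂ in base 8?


Group into 3-bit groups: 001000000001011010
  001 = 1
  000 = 0
  000 = 0
  001 = 1
  011 = 3
  010 = 2
= 0o100132


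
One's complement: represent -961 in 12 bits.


Original: 001111000001
Invert all bits:
  bit 0: 0 → 1
  bit 1: 0 → 1
  bit 2: 1 → 0
  bit 3: 1 → 0
  bit 4: 1 → 0
  bit 5: 1 → 0
  bit 6: 0 → 1
  bit 7: 0 → 1
  bit 8: 0 → 1
  bit 9: 0 → 1
  bit 10: 0 → 1
  bit 11: 1 → 0
= 110000111110


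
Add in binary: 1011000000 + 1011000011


Align and add column by column (LSB to MSB, carry propagating):
  01011000000
+ 01011000011
  -----------
  col 0: 0 + 1 + 0 (carry in) = 1 → bit 1, carry out 0
  col 1: 0 + 1 + 0 (carry in) = 1 → bit 1, carry out 0
  col 2: 0 + 0 + 0 (carry in) = 0 → bit 0, carry out 0
  col 3: 0 + 0 + 0 (carry in) = 0 → bit 0, carry out 0
  col 4: 0 + 0 + 0 (carry in) = 0 → bit 0, carry out 0
  col 5: 0 + 0 + 0 (carry in) = 0 → bit 0, carry out 0
  col 6: 1 + 1 + 0 (carry in) = 2 → bit 0, carry out 1
  col 7: 1 + 1 + 1 (carry in) = 3 → bit 1, carry out 1
  col 8: 0 + 0 + 1 (carry in) = 1 → bit 1, carry out 0
  col 9: 1 + 1 + 0 (carry in) = 2 → bit 0, carry out 1
  col 10: 0 + 0 + 1 (carry in) = 1 → bit 1, carry out 0
Reading bits MSB→LSB: 10110000011
Strip leading zeros: 10110000011
= 10110000011


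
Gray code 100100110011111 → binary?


Gray code: 100100110011111
MSB stays the same: 1
Each subsequent bit = prev_binary XOR current_gray:
  B[1] = 1 XOR 0 = 1
  B[2] = 1 XOR 0 = 1
  B[3] = 1 XOR 1 = 0
  B[4] = 0 XOR 0 = 0
  B[5] = 0 XOR 0 = 0
  B[6] = 0 XOR 1 = 1
  B[7] = 1 XOR 1 = 0
  B[8] = 0 XOR 0 = 0
  B[9] = 0 XOR 0 = 0
  B[10] = 0 XOR 1 = 1
  B[11] = 1 XOR 1 = 0
  B[12] = 0 XOR 1 = 1
  B[13] = 1 XOR 1 = 0
  B[14] = 0 XOR 1 = 1
= 111000100010101 (28949 decimal)
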